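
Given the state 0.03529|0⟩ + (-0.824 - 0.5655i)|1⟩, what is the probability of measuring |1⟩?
0.9988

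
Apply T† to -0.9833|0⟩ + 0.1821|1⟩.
-0.9833|0⟩ + (0.1288 - 0.1288i)|1⟩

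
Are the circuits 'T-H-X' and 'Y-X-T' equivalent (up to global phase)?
No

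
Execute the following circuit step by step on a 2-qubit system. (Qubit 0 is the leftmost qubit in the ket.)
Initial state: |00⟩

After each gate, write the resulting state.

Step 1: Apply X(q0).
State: |10⟩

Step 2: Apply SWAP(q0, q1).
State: |01⟩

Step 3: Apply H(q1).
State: 1/√2|00⟩ - 1/√2|01⟩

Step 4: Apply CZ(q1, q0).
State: 1/√2|00⟩ - 1/√2|01⟩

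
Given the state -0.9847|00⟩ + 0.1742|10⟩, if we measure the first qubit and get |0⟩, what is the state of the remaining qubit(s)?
-|0⟩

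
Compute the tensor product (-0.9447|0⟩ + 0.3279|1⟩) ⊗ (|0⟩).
-0.9447|00⟩ + 0.3279|10⟩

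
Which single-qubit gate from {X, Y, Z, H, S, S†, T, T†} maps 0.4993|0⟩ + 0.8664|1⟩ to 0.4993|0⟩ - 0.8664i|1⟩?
S†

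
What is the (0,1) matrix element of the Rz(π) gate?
0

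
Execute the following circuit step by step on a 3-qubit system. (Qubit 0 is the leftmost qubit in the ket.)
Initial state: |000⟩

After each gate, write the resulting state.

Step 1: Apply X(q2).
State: |001⟩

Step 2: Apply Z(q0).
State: |001⟩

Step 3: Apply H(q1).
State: 1/√2|001⟩ + 1/√2|011⟩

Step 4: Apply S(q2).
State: (1/√2)i|001⟩ + (1/√2)i|011⟩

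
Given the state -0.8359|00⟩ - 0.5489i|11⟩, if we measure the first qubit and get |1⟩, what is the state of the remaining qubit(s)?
-i|1⟩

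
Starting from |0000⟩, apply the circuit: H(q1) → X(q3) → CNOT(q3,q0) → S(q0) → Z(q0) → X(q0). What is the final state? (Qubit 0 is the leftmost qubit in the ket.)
-(1/√2)i|0001⟩ - (1/√2)i|0101⟩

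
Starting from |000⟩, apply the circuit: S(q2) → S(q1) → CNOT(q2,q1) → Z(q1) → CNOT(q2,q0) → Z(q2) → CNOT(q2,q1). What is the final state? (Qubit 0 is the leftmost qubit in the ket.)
|000⟩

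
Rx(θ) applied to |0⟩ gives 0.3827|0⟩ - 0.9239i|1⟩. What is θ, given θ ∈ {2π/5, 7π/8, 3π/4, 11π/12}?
3π/4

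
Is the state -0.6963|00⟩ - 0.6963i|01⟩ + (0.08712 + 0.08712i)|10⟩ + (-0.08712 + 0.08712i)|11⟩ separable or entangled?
Separable

Writing the state as a|00⟩ + b|01⟩ + c|10⟩ + d|11⟩, it is a product state iff ad − bc = 0.
Here (a, b, c, d) = (-0.6963, -0.6963i, (0.08712 + 0.08712i), (-0.08712 + 0.08712i)): ad − bc = (-0.6963)(-0.08712 + 0.08712i) − (-0.6963i)(0.08712 + 0.08712i) = 0, so the state is separable.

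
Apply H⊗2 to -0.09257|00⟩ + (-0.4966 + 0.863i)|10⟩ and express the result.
(-0.2946 + 0.4315i)|00⟩ + (-0.2946 + 0.4315i)|01⟩ + (0.202 - 0.4315i)|10⟩ + (0.202 - 0.4315i)|11⟩

H⊗2 gives amp(|y⟩) = (1/2) Σ_x (−1)^(x·y) amp(|x⟩), where x·y is the number of positions in which both x and y have a 1.
|00⟩: (-0.09257 + (-0.4966 + 0.863i))/2 = (-0.2946 + 0.4315i)
|01⟩: (-0.09257 + (-0.4966 + 0.863i))/2 = (-0.2946 + 0.4315i)
|10⟩: (-0.09257 - (-0.4966 + 0.863i))/2 = (0.202 - 0.4315i)
|11⟩: (-0.09257 - (-0.4966 + 0.863i))/2 = (0.202 - 0.4315i)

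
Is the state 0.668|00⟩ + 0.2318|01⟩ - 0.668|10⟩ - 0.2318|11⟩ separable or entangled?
Separable

Writing the state as a|00⟩ + b|01⟩ + c|10⟩ + d|11⟩, it is a product state iff ad − bc = 0.
Here (a, b, c, d) = (0.668, 0.2318, -0.668, -0.2318): ad − bc = (0.668)(-0.2318) − (0.2318)(-0.668) = 0, so the state is separable.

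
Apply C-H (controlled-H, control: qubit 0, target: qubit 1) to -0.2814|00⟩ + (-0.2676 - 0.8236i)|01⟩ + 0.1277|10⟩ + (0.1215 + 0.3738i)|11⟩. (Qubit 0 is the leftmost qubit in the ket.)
-0.2814|00⟩ + (-0.2676 - 0.8236i)|01⟩ + (0.1762 + 0.2643i)|10⟩ + (0.004384 - 0.2643i)|11⟩

C-H leaves the control-|0⟩ kets |00⟩, |01⟩ unchanged and applies H to qubit 1 on the control-|1⟩ pair (|10⟩, |11⟩).
H = [[1/√2, 1/√2], [1/√2, -1/√2]].
With a = amp(|10⟩) = 0.1277 and b = amp(|11⟩) = (0.1215 + 0.3738i):
new amp(|10⟩) = (1/√2)·a + (1/√2)·b = (0.1762 + 0.2643i)
new amp(|11⟩) = (1/√2)·a + (-1/√2)·b = (0.004384 - 0.2643i)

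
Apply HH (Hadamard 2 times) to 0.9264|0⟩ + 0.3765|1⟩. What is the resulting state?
0.9264|0⟩ + 0.3765|1⟩

H² = I, so an even number of Hadamards cancels: H^2 = I and the state is unchanged.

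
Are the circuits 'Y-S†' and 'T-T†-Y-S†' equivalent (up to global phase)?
Yes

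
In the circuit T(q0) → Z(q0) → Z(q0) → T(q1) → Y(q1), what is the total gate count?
5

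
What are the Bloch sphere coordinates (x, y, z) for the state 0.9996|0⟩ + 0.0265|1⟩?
(0.05298, 0, 0.9985)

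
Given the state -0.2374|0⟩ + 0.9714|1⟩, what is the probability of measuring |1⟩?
0.9436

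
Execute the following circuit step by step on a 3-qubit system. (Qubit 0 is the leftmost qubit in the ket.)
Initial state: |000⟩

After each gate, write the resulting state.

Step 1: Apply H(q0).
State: 1/√2|000⟩ + 1/√2|100⟩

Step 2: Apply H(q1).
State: 1/2|000⟩ + 1/2|010⟩ + 1/2|100⟩ + 1/2|110⟩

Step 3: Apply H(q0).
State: 1/√2|000⟩ + 1/√2|010⟩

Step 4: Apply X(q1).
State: 1/√2|000⟩ + 1/√2|010⟩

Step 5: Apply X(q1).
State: 1/√2|000⟩ + 1/√2|010⟩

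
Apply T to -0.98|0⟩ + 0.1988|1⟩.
-0.98|0⟩ + (0.1406 + 0.1406i)|1⟩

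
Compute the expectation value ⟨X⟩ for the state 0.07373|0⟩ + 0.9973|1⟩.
0.1471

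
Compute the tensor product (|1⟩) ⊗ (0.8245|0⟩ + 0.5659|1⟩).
0.8245|10⟩ + 0.5659|11⟩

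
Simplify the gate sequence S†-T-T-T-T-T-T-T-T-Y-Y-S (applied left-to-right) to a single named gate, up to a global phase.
I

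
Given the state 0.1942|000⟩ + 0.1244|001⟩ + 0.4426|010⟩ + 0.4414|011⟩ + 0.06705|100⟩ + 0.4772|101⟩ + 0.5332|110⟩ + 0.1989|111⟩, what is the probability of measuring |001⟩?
0.01548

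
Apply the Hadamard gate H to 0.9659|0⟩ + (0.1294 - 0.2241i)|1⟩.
(0.7745 - 0.1585i)|0⟩ + (0.5915 + 0.1585i)|1⟩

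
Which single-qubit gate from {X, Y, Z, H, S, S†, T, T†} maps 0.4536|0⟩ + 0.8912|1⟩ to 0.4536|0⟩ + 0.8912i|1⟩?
S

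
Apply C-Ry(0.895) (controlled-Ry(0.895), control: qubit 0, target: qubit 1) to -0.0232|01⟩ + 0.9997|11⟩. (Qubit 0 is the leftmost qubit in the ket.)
-0.0232|01⟩ - 0.4326|10⟩ + 0.9013|11⟩

C-Ry(0.895) leaves the control-|0⟩ kets |00⟩, |01⟩ unchanged and applies Ry(0.895) to qubit 1 on the control-|1⟩ pair (|10⟩, |11⟩).
Ry(0.895) = [[cos(θ/2), −sin(θ/2)], [sin(θ/2), cos(θ/2)]]; θ = 0.895, cos(θ/2) ≈ 0.901532, sin(θ/2) ≈ 0.432713.
With a = amp(|10⟩) = 0 and b = amp(|11⟩) = 0.9997:
new amp(|10⟩) = (0.901532)·a + (-0.432713)·b = -0.4326
new amp(|11⟩) = (0.432713)·a + (0.901532)·b = 0.9013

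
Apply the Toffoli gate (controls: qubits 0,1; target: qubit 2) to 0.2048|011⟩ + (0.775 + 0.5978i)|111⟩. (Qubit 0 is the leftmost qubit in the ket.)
0.2048|011⟩ + (0.775 + 0.5978i)|110⟩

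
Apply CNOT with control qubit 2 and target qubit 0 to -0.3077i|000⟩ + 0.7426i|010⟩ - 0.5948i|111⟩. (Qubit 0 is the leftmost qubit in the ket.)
-0.3077i|000⟩ + 0.7426i|010⟩ - 0.5948i|011⟩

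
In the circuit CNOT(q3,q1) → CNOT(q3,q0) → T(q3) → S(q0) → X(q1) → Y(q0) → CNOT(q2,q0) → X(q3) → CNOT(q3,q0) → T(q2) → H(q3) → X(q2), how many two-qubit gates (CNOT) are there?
4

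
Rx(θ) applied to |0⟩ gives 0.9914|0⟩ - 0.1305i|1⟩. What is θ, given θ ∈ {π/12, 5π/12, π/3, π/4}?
π/12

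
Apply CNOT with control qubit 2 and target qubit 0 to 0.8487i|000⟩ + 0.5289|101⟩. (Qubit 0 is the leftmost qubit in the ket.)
0.8487i|000⟩ + 0.5289|001⟩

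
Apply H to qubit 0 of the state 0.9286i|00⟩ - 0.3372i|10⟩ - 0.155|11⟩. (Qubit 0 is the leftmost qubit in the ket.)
0.4182i|00⟩ - 0.1096|01⟩ + 0.8951i|10⟩ + 0.1096|11⟩

H on qubit 0 mixes each pair of kets that differ only in qubit 0: amplitudes (a, b) of (|…0…⟩, |…1…⟩) become ((a + b)/√2, (a − b)/√2). Kets absent from the input have amplitude 0.
(|00⟩, |10⟩): (a, b) = (0.9286i, -0.3372i) → (0.4182i, 0.8951i)
(|01⟩, |11⟩): (a, b) = (0, -0.155) → (-0.1096, 0.1096)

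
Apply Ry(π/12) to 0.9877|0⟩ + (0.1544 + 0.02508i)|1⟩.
(0.9591 - 0.003274i)|0⟩ + (0.282 + 0.02487i)|1⟩

Ry(π/12) = [[cos(θ/2), −sin(θ/2)], [sin(θ/2), cos(θ/2)]]; θ = π/12, cos(θ/2) ≈ 0.991445, sin(θ/2) ≈ 0.130526.
With a = amp(|0⟩) = 0.9877 and b = amp(|1⟩) = (0.1544 + 0.02508i):
new amp(|0⟩) = (0.991445)·a + (-0.130526)·b = (0.9591 - 0.003274i)
new amp(|1⟩) = (0.130526)·a + (0.991445)·b = (0.282 + 0.02487i)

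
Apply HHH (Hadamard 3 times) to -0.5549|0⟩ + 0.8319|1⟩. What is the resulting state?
0.1959|0⟩ - 0.9806|1⟩

H² = I, so H^3 = H: a single Hadamard. With (a, b) = (-0.5549, 0.8319), H gives ((a + b)/√2, (a − b)/√2) = (0.1959, -0.9806).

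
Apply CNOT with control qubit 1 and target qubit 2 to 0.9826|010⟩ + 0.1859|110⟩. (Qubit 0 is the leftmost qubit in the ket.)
0.9826|011⟩ + 0.1859|111⟩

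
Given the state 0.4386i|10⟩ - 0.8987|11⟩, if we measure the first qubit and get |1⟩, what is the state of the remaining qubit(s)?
0.4386i|0⟩ - 0.8987|1⟩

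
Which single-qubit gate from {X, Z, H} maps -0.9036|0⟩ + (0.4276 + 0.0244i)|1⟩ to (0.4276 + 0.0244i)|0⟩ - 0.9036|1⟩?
X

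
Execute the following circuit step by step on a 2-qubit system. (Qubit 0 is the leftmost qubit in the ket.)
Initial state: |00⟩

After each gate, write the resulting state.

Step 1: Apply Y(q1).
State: i|01⟩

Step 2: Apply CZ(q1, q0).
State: i|01⟩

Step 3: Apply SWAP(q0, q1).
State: i|10⟩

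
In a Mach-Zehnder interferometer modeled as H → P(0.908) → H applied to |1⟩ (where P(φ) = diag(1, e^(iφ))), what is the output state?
(0.1923 - 0.3941i)|0⟩ + (0.8077 + 0.3941i)|1⟩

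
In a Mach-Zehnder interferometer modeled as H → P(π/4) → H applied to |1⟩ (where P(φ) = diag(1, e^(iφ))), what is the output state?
(0.1464 - (1/√8)i)|0⟩ + (0.8536 + (1/√8)i)|1⟩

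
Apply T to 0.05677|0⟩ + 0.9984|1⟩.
0.05677|0⟩ + (0.706 + 0.706i)|1⟩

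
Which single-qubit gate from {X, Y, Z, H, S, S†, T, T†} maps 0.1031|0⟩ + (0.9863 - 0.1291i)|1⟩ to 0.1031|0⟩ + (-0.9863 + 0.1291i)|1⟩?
Z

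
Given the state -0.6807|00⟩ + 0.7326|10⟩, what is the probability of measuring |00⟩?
0.4634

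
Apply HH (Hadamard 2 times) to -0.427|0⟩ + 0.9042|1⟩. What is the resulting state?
-0.427|0⟩ + 0.9042|1⟩

H² = I, so an even number of Hadamards cancels: H^2 = I and the state is unchanged.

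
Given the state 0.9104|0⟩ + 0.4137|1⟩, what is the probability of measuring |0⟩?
0.8288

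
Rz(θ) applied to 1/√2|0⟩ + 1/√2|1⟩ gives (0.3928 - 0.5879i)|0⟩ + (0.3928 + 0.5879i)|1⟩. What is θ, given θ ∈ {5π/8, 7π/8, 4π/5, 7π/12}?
5π/8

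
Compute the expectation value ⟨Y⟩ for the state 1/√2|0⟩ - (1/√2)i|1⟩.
-1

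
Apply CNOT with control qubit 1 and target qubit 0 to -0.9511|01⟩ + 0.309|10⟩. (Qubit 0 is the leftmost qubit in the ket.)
0.309|10⟩ - 0.9511|11⟩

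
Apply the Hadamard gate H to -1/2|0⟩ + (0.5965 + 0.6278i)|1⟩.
(0.06824 + 0.4439i)|0⟩ + (-0.7753 - 0.4439i)|1⟩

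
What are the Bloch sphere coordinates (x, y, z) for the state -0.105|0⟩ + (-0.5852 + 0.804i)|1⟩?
(0.1229, -0.1688, -0.9779)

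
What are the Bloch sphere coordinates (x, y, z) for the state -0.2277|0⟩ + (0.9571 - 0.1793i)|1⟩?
(-0.4359, 0.08165, -0.8963)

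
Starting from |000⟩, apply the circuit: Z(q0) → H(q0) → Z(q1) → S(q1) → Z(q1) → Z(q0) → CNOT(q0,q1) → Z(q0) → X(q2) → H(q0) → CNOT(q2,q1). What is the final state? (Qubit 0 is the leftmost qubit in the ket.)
1/2|001⟩ + 1/2|011⟩ - 1/2|101⟩ + 1/2|111⟩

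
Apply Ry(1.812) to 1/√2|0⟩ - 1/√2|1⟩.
0.9927|0⟩ + 0.1203|1⟩

Ry(1.812) = [[cos(θ/2), −sin(θ/2)], [sin(θ/2), cos(θ/2)]]; θ = 1.812, cos(θ/2) ≈ 0.616899, sin(θ/2) ≈ 0.787042.
With a = amp(|0⟩) = 1/√2 and b = amp(|1⟩) = -1/√2:
new amp(|0⟩) = (0.616899)·a + (-0.787042)·b = 0.9927
new amp(|1⟩) = (0.787042)·a + (0.616899)·b = 0.1203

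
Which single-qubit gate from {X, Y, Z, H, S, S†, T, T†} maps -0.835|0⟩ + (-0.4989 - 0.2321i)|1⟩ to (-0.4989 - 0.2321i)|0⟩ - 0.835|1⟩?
X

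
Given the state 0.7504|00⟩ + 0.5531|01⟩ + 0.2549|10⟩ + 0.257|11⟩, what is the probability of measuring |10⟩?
0.06497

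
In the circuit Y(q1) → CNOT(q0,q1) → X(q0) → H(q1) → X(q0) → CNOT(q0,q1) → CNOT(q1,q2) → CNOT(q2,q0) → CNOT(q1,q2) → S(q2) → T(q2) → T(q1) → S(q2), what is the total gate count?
13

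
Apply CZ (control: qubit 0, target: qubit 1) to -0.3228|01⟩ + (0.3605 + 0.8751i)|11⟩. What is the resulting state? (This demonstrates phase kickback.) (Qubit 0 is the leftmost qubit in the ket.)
-0.3228|01⟩ + (-0.3605 - 0.8751i)|11⟩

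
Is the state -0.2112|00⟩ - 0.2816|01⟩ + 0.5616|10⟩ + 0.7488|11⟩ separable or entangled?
Separable

Writing the state as a|00⟩ + b|01⟩ + c|10⟩ + d|11⟩, it is a product state iff ad − bc = 0.
Here (a, b, c, d) = (-0.2112, -0.2816, 0.5616, 0.7488): ad − bc = (-0.2112)(0.7488) − (-0.2816)(0.5616) = 0, so the state is separable.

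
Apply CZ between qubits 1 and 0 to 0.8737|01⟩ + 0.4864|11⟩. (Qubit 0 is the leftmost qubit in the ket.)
0.8737|01⟩ - 0.4864|11⟩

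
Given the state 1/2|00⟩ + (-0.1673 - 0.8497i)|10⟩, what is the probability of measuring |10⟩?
0.75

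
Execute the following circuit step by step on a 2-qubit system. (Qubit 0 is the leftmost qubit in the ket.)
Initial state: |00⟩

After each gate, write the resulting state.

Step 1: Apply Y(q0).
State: i|10⟩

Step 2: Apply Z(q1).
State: i|10⟩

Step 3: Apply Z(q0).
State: -i|10⟩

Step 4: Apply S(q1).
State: -i|10⟩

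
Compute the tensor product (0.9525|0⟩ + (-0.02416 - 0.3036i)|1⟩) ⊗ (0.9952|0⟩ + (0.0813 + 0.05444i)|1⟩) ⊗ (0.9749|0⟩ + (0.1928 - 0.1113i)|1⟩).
0.9241|000⟩ + (0.1828 - 0.1055i)|001⟩ + (0.07549 + 0.05055i)|010⟩ + (0.0207 + 0.001379i)|011⟩ + (-0.02344 - 0.2946i)|100⟩ + (-0.03826 - 0.05558i)|101⟩ + (0.0142 - 0.02535i)|110⟩ + (-0.00008568 - 0.006633i)|111⟩

amp(|b₁b₂…⟩) = product of the factor amplitudes for bits b₁, b₂, …; only kets whose every factor amplitude is nonzero survive.
|000⟩: (0.9525)(0.9952)(0.9749) = 0.9241
|001⟩: (0.9525)(0.9952)(0.1928 - 0.1113i) = (0.1828 - 0.1055i)
|010⟩: (0.9525)(0.0813 + 0.05444i)(0.9749) = (0.07549 + 0.05055i)
|011⟩: (0.9525)(0.0813 + 0.05444i)(0.1928 - 0.1113i) = (0.0207 + 0.001379i)
|100⟩: (-0.02416 - 0.3036i)(0.9952)(0.9749) = (-0.02344 - 0.2946i)
|101⟩: (-0.02416 - 0.3036i)(0.9952)(0.1928 - 0.1113i) = (-0.03826 - 0.05558i)
|110⟩: (-0.02416 - 0.3036i)(0.0813 + 0.05444i)(0.9749) = (0.0142 - 0.02535i)
|111⟩: (-0.02416 - 0.3036i)(0.0813 + 0.05444i)(0.1928 - 0.1113i) = (-0.00008568 - 0.006633i)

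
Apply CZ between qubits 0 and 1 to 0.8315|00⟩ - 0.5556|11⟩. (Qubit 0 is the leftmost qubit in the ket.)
0.8315|00⟩ + 0.5556|11⟩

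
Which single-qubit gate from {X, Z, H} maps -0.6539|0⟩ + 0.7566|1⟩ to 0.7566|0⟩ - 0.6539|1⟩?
X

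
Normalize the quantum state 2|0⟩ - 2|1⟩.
1/√2|0⟩ - 1/√2|1⟩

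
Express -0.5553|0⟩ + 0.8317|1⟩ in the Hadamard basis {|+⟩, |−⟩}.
0.1954|+⟩ - 0.9808|−⟩

With |ψ⟩ = α|0⟩ + β|1⟩, the Hadamard-basis coefficients are ⟨+|ψ⟩ = (α + β)/√2 and ⟨−|ψ⟩ = (α − β)/√2.
Here α = -0.5553, β = 0.8317: (α + β)/√2 = 0.1954, (α − β)/√2 = -0.9808.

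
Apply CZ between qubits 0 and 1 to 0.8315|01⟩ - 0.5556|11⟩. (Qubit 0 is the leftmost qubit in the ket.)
0.8315|01⟩ + 0.5556|11⟩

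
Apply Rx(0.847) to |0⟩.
0.9117|0⟩ - 0.411i|1⟩

Rx(0.847) = [[cos(θ/2), −i·sin(θ/2)], [−i·sin(θ/2), cos(θ/2)]]; θ = 0.847, cos(θ/2) ≈ 0.911656, sin(θ/2) ≈ 0.410954.
With a = amp(|0⟩) = 1 and b = amp(|1⟩) = 0:
new amp(|0⟩) = (0.911656)·a + (-0.410954i)·b = 0.9117
new amp(|1⟩) = (-0.410954i)·a + (0.911656)·b = -0.411i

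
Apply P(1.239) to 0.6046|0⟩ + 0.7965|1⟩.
0.6046|0⟩ + (0.2595 + 0.7531i)|1⟩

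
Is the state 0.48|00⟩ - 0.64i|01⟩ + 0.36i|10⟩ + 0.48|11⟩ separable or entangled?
Separable

Writing the state as a|00⟩ + b|01⟩ + c|10⟩ + d|11⟩, it is a product state iff ad − bc = 0.
Here (a, b, c, d) = (0.48, -0.64i, 0.36i, 0.48): ad − bc = (0.48)(0.48) − (-0.64i)(0.36i) = 0, so the state is separable.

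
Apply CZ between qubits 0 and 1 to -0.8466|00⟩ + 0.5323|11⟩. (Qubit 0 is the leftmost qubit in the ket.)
-0.8466|00⟩ - 0.5323|11⟩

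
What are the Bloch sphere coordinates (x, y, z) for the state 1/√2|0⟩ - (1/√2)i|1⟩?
(0, -1, 0)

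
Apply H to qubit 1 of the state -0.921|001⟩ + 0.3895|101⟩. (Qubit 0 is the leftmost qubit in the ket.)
-0.6512|001⟩ - 0.6512|011⟩ + 0.2754|101⟩ + 0.2754|111⟩

H on qubit 1 mixes each pair of kets that differ only in qubit 1: amplitudes (a, b) of (|…0…⟩, |…1…⟩) become ((a + b)/√2, (a − b)/√2). Kets absent from the input have amplitude 0.
(|001⟩, |011⟩): (a, b) = (-0.921, 0) → (-0.6512, -0.6512)
(|101⟩, |111⟩): (a, b) = (0.3895, 0) → (0.2754, 0.2754)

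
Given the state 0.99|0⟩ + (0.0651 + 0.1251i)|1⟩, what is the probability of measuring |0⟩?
0.9801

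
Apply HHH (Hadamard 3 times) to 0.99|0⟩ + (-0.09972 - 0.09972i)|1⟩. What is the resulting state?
(0.6295 - 0.07051i)|0⟩ + (0.7705 + 0.07051i)|1⟩

H² = I, so H^3 = H: a single Hadamard. With (a, b) = (0.99, (-0.09972 - 0.09972i)), H gives ((a + b)/√2, (a − b)/√2) = ((0.6295 - 0.07051i), (0.7705 + 0.07051i)).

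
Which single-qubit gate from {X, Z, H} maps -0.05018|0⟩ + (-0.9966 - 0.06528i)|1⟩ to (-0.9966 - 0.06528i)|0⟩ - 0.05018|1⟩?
X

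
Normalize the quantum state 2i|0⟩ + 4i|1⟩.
(1/√5)i|0⟩ + 0.8944i|1⟩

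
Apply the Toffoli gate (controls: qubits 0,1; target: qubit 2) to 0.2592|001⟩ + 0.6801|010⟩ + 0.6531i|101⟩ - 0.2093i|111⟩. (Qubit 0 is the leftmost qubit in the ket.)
0.2592|001⟩ + 0.6801|010⟩ + 0.6531i|101⟩ - 0.2093i|110⟩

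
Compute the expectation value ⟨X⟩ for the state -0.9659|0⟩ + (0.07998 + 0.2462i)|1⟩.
-0.1545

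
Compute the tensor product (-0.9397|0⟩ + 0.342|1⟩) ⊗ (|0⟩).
-0.9397|00⟩ + 0.342|10⟩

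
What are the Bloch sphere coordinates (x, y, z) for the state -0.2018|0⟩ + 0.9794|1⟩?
(-0.3953, 0, -0.9185)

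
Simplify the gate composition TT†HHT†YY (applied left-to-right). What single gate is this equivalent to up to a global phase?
T†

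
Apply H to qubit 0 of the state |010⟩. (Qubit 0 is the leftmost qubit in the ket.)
1/√2|010⟩ + 1/√2|110⟩

H on qubit 0 mixes each pair of kets that differ only in qubit 0: amplitudes (a, b) of (|…0…⟩, |…1…⟩) become ((a + b)/√2, (a − b)/√2). Kets absent from the input have amplitude 0.
(|010⟩, |110⟩): (a, b) = (1, 0) → (1/√2, 1/√2)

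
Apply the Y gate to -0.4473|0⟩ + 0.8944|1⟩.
-0.8944i|0⟩ - 0.4473i|1⟩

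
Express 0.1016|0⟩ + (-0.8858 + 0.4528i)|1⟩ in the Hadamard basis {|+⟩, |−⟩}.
(-0.5545 + 0.3202i)|+⟩ + (0.6982 - 0.3202i)|−⟩

With |ψ⟩ = α|0⟩ + β|1⟩, the Hadamard-basis coefficients are ⟨+|ψ⟩ = (α + β)/√2 and ⟨−|ψ⟩ = (α − β)/√2.
Here α = 0.1016, β = (-0.8858 + 0.4528i): (α + β)/√2 = (-0.5545 + 0.3202i), (α − β)/√2 = (0.6982 - 0.3202i).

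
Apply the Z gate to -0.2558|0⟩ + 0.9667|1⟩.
-0.2558|0⟩ - 0.9667|1⟩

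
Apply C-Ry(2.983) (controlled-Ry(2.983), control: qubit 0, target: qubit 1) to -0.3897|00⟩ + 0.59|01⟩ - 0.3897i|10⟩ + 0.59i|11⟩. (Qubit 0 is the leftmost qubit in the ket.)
-0.3897|00⟩ + 0.59|01⟩ - 0.619i|10⟩ - 0.3417i|11⟩

C-Ry(2.983) leaves the control-|0⟩ kets |00⟩, |01⟩ unchanged and applies Ry(2.983) to qubit 1 on the control-|1⟩ pair (|10⟩, |11⟩).
Ry(2.983) = [[cos(θ/2), −sin(θ/2)], [sin(θ/2), cos(θ/2)]]; θ = 2.983, cos(θ/2) ≈ 0.0792133, sin(θ/2) ≈ 0.996858.
With a = amp(|10⟩) = -0.3897i and b = amp(|11⟩) = 0.59i:
new amp(|10⟩) = (0.0792133)·a + (-0.996858)·b = -0.619i
new amp(|11⟩) = (0.996858)·a + (0.0792133)·b = -0.3417i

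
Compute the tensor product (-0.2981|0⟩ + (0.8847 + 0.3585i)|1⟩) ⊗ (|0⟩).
-0.2981|00⟩ + (0.8847 + 0.3585i)|10⟩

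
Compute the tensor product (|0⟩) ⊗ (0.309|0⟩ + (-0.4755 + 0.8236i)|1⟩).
0.309|00⟩ + (-0.4755 + 0.8236i)|01⟩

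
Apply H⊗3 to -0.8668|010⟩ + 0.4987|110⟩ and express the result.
-0.1301|000⟩ - 0.1301|001⟩ + 0.1301|010⟩ + 0.1301|011⟩ - 0.4828|100⟩ - 0.4828|101⟩ + 0.4828|110⟩ + 0.4828|111⟩

H⊗3 gives amp(|y⟩) = (1/2√2) Σ_x (−1)^(x·y) amp(|x⟩), where x·y is the number of positions in which both x and y have a 1.
|000⟩: (-0.8668 + 0.4987)/(2√2) = -0.1301
|001⟩: (-0.8668 + 0.4987)/(2√2) = -0.1301
|010⟩: (0.8668 - 0.4987)/(2√2) = 0.1301
|011⟩: (0.8668 - 0.4987)/(2√2) = 0.1301
|100⟩: (-0.8668 - 0.4987)/(2√2) = -0.4828
|101⟩: (-0.8668 - 0.4987)/(2√2) = -0.4828
|110⟩: (0.8668 + 0.4987)/(2√2) = 0.4828
|111⟩: (0.8668 + 0.4987)/(2√2) = 0.4828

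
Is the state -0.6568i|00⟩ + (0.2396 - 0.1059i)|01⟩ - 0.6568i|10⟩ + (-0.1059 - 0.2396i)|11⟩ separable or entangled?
Entangled

Writing the state as a|00⟩ + b|01⟩ + c|10⟩ + d|11⟩, it is a product state iff ad − bc = 0.
Here (a, b, c, d) = (-0.6568i, (0.2396 - 0.1059i), -0.6568i, (-0.1059 - 0.2396i)): ad − bc = (-0.6568i)(-0.1059 - 0.2396i) − (0.2396 - 0.1059i)(-0.6568i) = (-0.08781 + 0.2269i) ≠ 0, so the state is entangled.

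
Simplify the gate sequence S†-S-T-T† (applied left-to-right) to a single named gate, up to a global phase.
I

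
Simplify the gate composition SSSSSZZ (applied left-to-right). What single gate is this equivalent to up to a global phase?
S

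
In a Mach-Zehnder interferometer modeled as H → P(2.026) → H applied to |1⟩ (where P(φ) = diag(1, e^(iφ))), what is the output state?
(0.7198 - 0.4491i)|0⟩ + (0.2802 + 0.4491i)|1⟩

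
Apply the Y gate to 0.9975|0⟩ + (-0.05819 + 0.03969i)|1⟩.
(0.03969 + 0.05819i)|0⟩ + 0.9975i|1⟩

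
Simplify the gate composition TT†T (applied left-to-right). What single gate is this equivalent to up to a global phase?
T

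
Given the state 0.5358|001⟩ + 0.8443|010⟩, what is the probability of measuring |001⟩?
0.2871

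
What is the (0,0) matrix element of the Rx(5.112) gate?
-0.8334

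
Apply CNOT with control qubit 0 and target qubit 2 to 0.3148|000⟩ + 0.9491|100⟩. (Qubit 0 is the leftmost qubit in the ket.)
0.3148|000⟩ + 0.9491|101⟩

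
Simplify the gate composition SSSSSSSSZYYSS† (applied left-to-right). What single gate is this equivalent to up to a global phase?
Z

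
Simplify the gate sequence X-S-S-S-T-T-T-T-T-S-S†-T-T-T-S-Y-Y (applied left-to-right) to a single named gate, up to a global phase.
X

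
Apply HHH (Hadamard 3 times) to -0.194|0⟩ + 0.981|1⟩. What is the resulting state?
0.5565|0⟩ - 0.8309|1⟩

H² = I, so H^3 = H: a single Hadamard. With (a, b) = (-0.194, 0.981), H gives ((a + b)/√2, (a − b)/√2) = (0.5565, -0.8309).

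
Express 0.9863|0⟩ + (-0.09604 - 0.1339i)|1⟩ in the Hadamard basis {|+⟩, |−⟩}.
(0.6295 - 0.09468i)|+⟩ + (0.7653 + 0.09468i)|−⟩

With |ψ⟩ = α|0⟩ + β|1⟩, the Hadamard-basis coefficients are ⟨+|ψ⟩ = (α + β)/√2 and ⟨−|ψ⟩ = (α − β)/√2.
Here α = 0.9863, β = (-0.09604 - 0.1339i): (α + β)/√2 = (0.6295 - 0.09468i), (α − β)/√2 = (0.7653 + 0.09468i).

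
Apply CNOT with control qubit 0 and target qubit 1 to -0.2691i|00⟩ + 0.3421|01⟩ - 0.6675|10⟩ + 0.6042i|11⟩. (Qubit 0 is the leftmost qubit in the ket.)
-0.2691i|00⟩ + 0.3421|01⟩ + 0.6042i|10⟩ - 0.6675|11⟩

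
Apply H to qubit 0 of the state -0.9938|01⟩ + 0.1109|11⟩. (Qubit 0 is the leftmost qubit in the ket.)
-0.6243|01⟩ - 0.7811|11⟩

H on qubit 0 mixes each pair of kets that differ only in qubit 0: amplitudes (a, b) of (|…0…⟩, |…1…⟩) become ((a + b)/√2, (a − b)/√2). Kets absent from the input have amplitude 0.
(|01⟩, |11⟩): (a, b) = (-0.9938, 0.1109) → (-0.6243, -0.7811)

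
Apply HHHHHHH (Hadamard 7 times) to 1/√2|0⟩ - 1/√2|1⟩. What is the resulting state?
|1⟩

H² = I, so H^7 = H: a single Hadamard. With (a, b) = (1/√2, -1/√2), H gives ((a + b)/√2, (a − b)/√2) = (0, 1).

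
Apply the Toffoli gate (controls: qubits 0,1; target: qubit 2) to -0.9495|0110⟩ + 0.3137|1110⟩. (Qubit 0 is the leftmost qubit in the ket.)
-0.9495|0110⟩ + 0.3137|1100⟩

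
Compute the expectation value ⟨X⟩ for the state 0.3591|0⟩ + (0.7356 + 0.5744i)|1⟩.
0.5283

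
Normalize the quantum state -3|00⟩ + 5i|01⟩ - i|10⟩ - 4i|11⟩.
-0.4201|00⟩ + 0.7001i|01⟩ - 0.14i|10⟩ - 0.5601i|11⟩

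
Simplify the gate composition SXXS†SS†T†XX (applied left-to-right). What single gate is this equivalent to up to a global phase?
T†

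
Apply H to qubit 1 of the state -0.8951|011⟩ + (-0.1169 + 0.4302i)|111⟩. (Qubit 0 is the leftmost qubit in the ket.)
-0.6329|001⟩ + 0.6329|011⟩ + (-0.08266 + 0.3042i)|101⟩ + (0.08266 - 0.3042i)|111⟩

H on qubit 1 mixes each pair of kets that differ only in qubit 1: amplitudes (a, b) of (|…0…⟩, |…1…⟩) become ((a + b)/√2, (a − b)/√2). Kets absent from the input have amplitude 0.
(|001⟩, |011⟩): (a, b) = (0, -0.8951) → (-0.6329, 0.6329)
(|101⟩, |111⟩): (a, b) = (0, (-0.1169 + 0.4302i)) → ((-0.08266 + 0.3042i), (0.08266 - 0.3042i))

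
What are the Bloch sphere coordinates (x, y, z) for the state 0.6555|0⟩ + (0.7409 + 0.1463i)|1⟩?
(0.9713, 0.1918, -0.1407)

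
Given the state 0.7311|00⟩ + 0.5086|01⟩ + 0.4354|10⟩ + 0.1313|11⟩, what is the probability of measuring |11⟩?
0.01724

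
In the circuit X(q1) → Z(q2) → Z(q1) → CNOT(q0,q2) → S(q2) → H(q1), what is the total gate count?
6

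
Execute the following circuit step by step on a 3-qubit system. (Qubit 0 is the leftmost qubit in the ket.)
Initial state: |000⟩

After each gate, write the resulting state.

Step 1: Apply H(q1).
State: 1/√2|000⟩ + 1/√2|010⟩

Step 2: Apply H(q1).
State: |000⟩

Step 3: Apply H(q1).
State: 1/√2|000⟩ + 1/√2|010⟩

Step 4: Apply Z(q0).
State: 1/√2|000⟩ + 1/√2|010⟩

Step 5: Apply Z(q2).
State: 1/√2|000⟩ + 1/√2|010⟩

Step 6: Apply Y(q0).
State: (1/√2)i|100⟩ + (1/√2)i|110⟩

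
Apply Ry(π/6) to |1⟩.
-0.2588|0⟩ + 0.9659|1⟩

Ry(π/6) = [[cos(θ/2), −sin(θ/2)], [sin(θ/2), cos(θ/2)]]; θ = π/6, cos(θ/2) ≈ 0.965926, sin(θ/2) ≈ 0.258819.
With a = amp(|0⟩) = 0 and b = amp(|1⟩) = 1:
new amp(|0⟩) = (0.965926)·a + (-0.258819)·b = -0.2588
new amp(|1⟩) = (0.258819)·a + (0.965926)·b = 0.9659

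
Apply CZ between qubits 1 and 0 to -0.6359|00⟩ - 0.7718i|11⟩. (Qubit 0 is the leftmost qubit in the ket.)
-0.6359|00⟩ + 0.7718i|11⟩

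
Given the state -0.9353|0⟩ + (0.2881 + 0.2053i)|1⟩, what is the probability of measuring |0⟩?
0.8748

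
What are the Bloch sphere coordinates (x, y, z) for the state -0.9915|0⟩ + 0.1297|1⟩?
(-0.2572, 0, 0.9663)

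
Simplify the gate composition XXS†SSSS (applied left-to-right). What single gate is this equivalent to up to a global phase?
S†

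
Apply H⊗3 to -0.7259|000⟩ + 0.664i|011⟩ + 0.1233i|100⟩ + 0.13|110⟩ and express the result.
(-0.2107 + 0.2784i)|000⟩ + (-0.2107 - 0.1912i)|001⟩ + (-0.3026 - 0.1912i)|010⟩ + (-0.3026 + 0.2784i)|011⟩ + (-0.3026 + 0.1912i)|100⟩ + (-0.3026 - 0.2784i)|101⟩ + (-0.2107 - 0.2784i)|110⟩ + (-0.2107 + 0.1912i)|111⟩

H⊗3 gives amp(|y⟩) = (1/2√2) Σ_x (−1)^(x·y) amp(|x⟩), where x·y is the number of positions in which both x and y have a 1.
|000⟩: (-0.7259 + 0.664i + 0.1233i + 0.13)/(2√2) = (-0.2107 + 0.2784i)
|001⟩: (-0.7259 - 0.664i + 0.1233i + 0.13)/(2√2) = (-0.2107 - 0.1912i)
|010⟩: (-0.7259 - 0.664i + 0.1233i - 0.13)/(2√2) = (-0.3026 - 0.1912i)
|011⟩: (-0.7259 + 0.664i + 0.1233i - 0.13)/(2√2) = (-0.3026 + 0.2784i)
|100⟩: (-0.7259 + 0.664i - 0.1233i - 0.13)/(2√2) = (-0.3026 + 0.1912i)
|101⟩: (-0.7259 - 0.664i - 0.1233i - 0.13)/(2√2) = (-0.3026 - 0.2784i)
|110⟩: (-0.7259 - 0.664i - 0.1233i + 0.13)/(2√2) = (-0.2107 - 0.2784i)
|111⟩: (-0.7259 + 0.664i - 0.1233i + 0.13)/(2√2) = (-0.2107 + 0.1912i)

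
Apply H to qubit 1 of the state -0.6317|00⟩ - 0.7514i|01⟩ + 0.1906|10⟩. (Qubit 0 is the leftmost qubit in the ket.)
(-0.4467 - 0.5313i)|00⟩ + (-0.4467 + 0.5313i)|01⟩ + 0.1348|10⟩ + 0.1348|11⟩

H on qubit 1 mixes each pair of kets that differ only in qubit 1: amplitudes (a, b) of (|…0…⟩, |…1…⟩) become ((a + b)/√2, (a − b)/√2). Kets absent from the input have amplitude 0.
(|00⟩, |01⟩): (a, b) = (-0.6317, -0.7514i) → ((-0.4467 - 0.5313i), (-0.4467 + 0.5313i))
(|10⟩, |11⟩): (a, b) = (0.1906, 0) → (0.1348, 0.1348)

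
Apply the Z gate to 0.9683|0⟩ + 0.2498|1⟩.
0.9683|0⟩ - 0.2498|1⟩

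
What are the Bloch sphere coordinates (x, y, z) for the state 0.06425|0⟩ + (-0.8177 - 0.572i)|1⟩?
(-0.1051, -0.0735, -0.9917)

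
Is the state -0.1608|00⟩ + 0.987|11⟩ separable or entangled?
Entangled

Writing the state as a|00⟩ + b|01⟩ + c|10⟩ + d|11⟩, it is a product state iff ad − bc = 0.
Here (a, b, c, d) = (-0.1608, 0, 0, 0.987): ad − bc = (-0.1608)(0.987) − (0)(0) = -0.1587 ≠ 0, so the state is entangled.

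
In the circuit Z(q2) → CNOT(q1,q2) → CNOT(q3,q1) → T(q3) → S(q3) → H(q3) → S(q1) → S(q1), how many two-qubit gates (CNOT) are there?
2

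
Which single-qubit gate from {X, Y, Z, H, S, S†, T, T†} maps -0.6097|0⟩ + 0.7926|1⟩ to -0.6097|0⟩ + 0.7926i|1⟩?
S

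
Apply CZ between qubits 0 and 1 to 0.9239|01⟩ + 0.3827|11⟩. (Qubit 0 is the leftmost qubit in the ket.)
0.9239|01⟩ - 0.3827|11⟩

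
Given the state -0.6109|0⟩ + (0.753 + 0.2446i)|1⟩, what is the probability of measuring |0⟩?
0.3732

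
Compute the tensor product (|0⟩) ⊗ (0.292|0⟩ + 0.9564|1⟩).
0.292|00⟩ + 0.9564|01⟩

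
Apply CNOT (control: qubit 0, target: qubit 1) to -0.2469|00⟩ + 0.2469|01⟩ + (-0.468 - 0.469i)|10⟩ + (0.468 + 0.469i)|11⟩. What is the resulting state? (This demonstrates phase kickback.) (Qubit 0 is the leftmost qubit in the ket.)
-0.2469|00⟩ + 0.2469|01⟩ + (0.468 + 0.469i)|10⟩ + (-0.468 - 0.469i)|11⟩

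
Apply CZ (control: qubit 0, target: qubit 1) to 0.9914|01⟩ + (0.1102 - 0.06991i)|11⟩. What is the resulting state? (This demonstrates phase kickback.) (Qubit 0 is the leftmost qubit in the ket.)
0.9914|01⟩ + (-0.1102 + 0.06991i)|11⟩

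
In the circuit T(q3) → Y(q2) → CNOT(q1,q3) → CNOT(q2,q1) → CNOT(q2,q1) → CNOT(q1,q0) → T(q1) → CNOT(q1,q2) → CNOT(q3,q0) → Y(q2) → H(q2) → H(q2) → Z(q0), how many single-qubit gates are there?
7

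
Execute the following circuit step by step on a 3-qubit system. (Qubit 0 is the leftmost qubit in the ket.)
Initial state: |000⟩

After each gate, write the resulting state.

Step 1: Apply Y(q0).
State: i|100⟩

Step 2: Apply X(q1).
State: i|110⟩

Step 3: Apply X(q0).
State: i|010⟩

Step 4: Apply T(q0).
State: i|010⟩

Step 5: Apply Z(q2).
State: i|010⟩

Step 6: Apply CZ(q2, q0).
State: i|010⟩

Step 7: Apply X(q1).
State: i|000⟩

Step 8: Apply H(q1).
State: (1/√2)i|000⟩ + (1/√2)i|010⟩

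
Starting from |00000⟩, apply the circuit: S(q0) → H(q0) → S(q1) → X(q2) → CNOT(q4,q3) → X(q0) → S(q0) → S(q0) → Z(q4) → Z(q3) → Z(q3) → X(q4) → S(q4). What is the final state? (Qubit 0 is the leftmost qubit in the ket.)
(1/√2)i|00101⟩ - (1/√2)i|10101⟩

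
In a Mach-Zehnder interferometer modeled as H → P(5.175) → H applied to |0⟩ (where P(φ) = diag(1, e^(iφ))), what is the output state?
(0.7231 - 0.4474i)|0⟩ + (0.2769 + 0.4474i)|1⟩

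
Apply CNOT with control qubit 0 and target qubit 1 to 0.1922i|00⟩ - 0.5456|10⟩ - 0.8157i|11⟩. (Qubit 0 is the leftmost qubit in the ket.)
0.1922i|00⟩ - 0.8157i|10⟩ - 0.5456|11⟩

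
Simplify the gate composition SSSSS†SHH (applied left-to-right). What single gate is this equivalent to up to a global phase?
I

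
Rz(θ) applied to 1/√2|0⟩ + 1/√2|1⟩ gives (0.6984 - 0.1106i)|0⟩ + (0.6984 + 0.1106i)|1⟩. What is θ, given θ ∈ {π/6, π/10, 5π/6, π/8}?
π/10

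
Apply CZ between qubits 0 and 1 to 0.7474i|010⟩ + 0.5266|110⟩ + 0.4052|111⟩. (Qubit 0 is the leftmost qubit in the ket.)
0.7474i|010⟩ - 0.5266|110⟩ - 0.4052|111⟩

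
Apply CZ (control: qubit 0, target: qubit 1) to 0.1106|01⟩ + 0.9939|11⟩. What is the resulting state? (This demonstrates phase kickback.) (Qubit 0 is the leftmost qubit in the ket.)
0.1106|01⟩ - 0.9939|11⟩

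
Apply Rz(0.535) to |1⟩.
(0.9644 + 0.2643i)|1⟩

Rz(0.535) = [[e^(−iθ/2), 0], [0, e^(iθ/2)]] with e^(±iθ/2) = cos(θ/2) ± i·sin(θ/2); θ = 0.535, cos(θ/2) ≈ 0.964435, sin(θ/2) ≈ 0.264321.
With a = amp(|0⟩) = 0 and b = amp(|1⟩) = 1:
new amp(|0⟩) = (0.964435 - 0.264321i)·a = 0
new amp(|1⟩) = (0.964435 + 0.264321i)·b = (0.9644 + 0.2643i)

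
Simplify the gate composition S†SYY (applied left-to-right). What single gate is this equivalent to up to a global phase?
I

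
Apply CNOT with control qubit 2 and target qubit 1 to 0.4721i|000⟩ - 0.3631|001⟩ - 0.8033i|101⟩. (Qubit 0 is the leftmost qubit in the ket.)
0.4721i|000⟩ - 0.3631|011⟩ - 0.8033i|111⟩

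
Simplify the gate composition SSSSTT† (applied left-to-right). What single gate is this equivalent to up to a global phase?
I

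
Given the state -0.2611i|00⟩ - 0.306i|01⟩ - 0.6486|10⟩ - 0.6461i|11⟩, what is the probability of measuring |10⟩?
0.4207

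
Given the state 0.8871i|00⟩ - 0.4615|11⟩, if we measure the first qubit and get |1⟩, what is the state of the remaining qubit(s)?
-|1⟩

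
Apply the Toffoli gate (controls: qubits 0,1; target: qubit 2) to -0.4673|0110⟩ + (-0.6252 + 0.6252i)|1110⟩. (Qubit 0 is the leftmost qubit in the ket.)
-0.4673|0110⟩ + (-0.6252 + 0.6252i)|1100⟩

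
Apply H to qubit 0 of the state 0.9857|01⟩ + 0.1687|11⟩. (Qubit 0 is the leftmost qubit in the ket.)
0.8163|01⟩ + 0.5777|11⟩

H on qubit 0 mixes each pair of kets that differ only in qubit 0: amplitudes (a, b) of (|…0…⟩, |…1…⟩) become ((a + b)/√2, (a − b)/√2). Kets absent from the input have amplitude 0.
(|01⟩, |11⟩): (a, b) = (0.9857, 0.1687) → (0.8163, 0.5777)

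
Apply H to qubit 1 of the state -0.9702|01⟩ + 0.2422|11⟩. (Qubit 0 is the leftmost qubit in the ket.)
-0.686|00⟩ + 0.686|01⟩ + 0.1713|10⟩ - 0.1713|11⟩

H on qubit 1 mixes each pair of kets that differ only in qubit 1: amplitudes (a, b) of (|…0…⟩, |…1…⟩) become ((a + b)/√2, (a − b)/√2). Kets absent from the input have amplitude 0.
(|00⟩, |01⟩): (a, b) = (0, -0.9702) → (-0.686, 0.686)
(|10⟩, |11⟩): (a, b) = (0, 0.2422) → (0.1713, -0.1713)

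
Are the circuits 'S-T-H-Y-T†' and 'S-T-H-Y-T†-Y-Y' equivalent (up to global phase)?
Yes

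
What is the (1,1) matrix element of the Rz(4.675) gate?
(-0.6938 + 0.7202i)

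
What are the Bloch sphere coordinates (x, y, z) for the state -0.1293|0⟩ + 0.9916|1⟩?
(-0.2564, 0, -0.9666)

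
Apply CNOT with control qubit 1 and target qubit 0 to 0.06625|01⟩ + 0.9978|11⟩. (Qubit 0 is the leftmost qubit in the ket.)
0.9978|01⟩ + 0.06625|11⟩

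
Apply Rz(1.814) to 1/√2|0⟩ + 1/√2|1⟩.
(0.4357 - 0.557i)|0⟩ + (0.4357 + 0.557i)|1⟩

Rz(1.814) = [[e^(−iθ/2), 0], [0, e^(iθ/2)]] with e^(±iθ/2) = cos(θ/2) ± i·sin(θ/2); θ = 1.814, cos(θ/2) ≈ 0.616111, sin(θ/2) ≈ 0.787659.
With a = amp(|0⟩) = 1/√2 and b = amp(|1⟩) = 1/√2:
new amp(|0⟩) = (0.616111 - 0.787659i)·a = (0.4357 - 0.557i)
new amp(|1⟩) = (0.616111 + 0.787659i)·b = (0.4357 + 0.557i)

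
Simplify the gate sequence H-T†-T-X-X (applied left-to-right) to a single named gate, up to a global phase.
H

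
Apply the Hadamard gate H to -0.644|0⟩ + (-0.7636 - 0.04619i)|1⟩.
(-0.9953 - 0.03266i)|0⟩ + (0.08457 + 0.03266i)|1⟩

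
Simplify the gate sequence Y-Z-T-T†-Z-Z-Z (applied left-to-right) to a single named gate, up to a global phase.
Y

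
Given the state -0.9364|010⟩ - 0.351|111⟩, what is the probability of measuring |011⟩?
0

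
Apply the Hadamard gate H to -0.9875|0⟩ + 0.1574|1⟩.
-0.587|0⟩ - 0.8096|1⟩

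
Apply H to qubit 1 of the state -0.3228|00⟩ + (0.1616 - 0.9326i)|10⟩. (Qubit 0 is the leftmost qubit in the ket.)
-0.2283|00⟩ - 0.2283|01⟩ + (0.1143 - 0.6594i)|10⟩ + (0.1143 - 0.6594i)|11⟩

H on qubit 1 mixes each pair of kets that differ only in qubit 1: amplitudes (a, b) of (|…0…⟩, |…1…⟩) become ((a + b)/√2, (a − b)/√2). Kets absent from the input have amplitude 0.
(|00⟩, |01⟩): (a, b) = (-0.3228, 0) → (-0.2283, -0.2283)
(|10⟩, |11⟩): (a, b) = ((0.1616 - 0.9326i), 0) → ((0.1143 - 0.6594i), (0.1143 - 0.6594i))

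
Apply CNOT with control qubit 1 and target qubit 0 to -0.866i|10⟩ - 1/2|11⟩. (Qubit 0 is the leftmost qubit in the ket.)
-1/2|01⟩ - 0.866i|10⟩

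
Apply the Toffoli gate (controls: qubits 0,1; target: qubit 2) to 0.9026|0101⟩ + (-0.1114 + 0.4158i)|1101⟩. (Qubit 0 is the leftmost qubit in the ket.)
0.9026|0101⟩ + (-0.1114 + 0.4158i)|1111⟩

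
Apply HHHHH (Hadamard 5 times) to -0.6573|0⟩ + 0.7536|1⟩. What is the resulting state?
0.06809|0⟩ - 0.9977|1⟩

H² = I, so H^5 = H: a single Hadamard. With (a, b) = (-0.6573, 0.7536), H gives ((a + b)/√2, (a − b)/√2) = (0.06809, -0.9977).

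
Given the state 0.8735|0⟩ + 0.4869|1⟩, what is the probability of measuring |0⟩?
0.763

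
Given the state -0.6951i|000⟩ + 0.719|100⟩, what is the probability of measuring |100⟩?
0.517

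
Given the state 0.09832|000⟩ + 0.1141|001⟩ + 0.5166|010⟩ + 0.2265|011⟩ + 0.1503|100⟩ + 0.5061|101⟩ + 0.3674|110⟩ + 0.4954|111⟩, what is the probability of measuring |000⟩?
0.009667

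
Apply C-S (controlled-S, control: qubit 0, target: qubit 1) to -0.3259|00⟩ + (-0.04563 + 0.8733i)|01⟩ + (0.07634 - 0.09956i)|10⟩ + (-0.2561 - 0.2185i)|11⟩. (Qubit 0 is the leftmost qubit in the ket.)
-0.3259|00⟩ + (-0.04563 + 0.8733i)|01⟩ + (0.07634 - 0.09956i)|10⟩ + (0.2185 - 0.2561i)|11⟩

C-S leaves the control-|0⟩ kets |00⟩, |01⟩ unchanged and applies S to qubit 1 on the control-|1⟩ pair (|10⟩, |11⟩).
S = [[1, 0], [0, i]].
With a = amp(|10⟩) = (0.07634 - 0.09956i) and b = amp(|11⟩) = (-0.2561 - 0.2185i):
new amp(|10⟩) = (1)·a = (0.07634 - 0.09956i)
new amp(|11⟩) = (i)·b = (0.2185 - 0.2561i)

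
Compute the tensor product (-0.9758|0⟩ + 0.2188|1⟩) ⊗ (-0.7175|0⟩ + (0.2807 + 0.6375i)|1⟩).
0.7001|00⟩ + (-0.2739 - 0.6221i)|01⟩ - 0.157|10⟩ + (0.06142 + 0.1395i)|11⟩

amp(|b₁b₂…⟩) = product of the factor amplitudes for bits b₁, b₂, …; only kets whose every factor amplitude is nonzero survive.
|00⟩: (-0.9758)(-0.7175) = 0.7001
|01⟩: (-0.9758)(0.2807 + 0.6375i) = (-0.2739 - 0.6221i)
|10⟩: (0.2188)(-0.7175) = -0.157
|11⟩: (0.2188)(0.2807 + 0.6375i) = (0.06142 + 0.1395i)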